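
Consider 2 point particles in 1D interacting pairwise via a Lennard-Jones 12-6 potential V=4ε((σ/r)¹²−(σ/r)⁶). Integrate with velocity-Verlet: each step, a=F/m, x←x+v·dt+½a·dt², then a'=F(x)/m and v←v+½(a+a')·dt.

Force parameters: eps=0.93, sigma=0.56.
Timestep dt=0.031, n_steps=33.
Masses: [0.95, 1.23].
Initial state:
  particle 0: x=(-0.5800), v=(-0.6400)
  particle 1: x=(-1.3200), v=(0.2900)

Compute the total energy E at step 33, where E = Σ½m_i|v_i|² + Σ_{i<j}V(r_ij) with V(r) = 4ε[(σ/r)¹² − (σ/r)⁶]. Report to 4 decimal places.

-0.3058

step 0: x0=(-0.5800) x1=(-1.3200)
step 1: x0=(-0.6016) x1=(-1.3096)
step 2: x0=(-0.6272) x1=(-1.2962)
step 3: x0=(-0.6565) x1=(-1.2799)
step 4: x0=(-0.6848) x1=(-1.2644)
step 5: x0=(-0.6932) x1=(-1.2642)
step 6: x0=(-0.6743) x1=(-1.2852)
step 7: x0=(-0.6512) x1=(-1.3093)
step 8: x0=(-0.6313) x1=(-1.3310)
step 9: x0=(-0.6154) x1=(-1.3496)
step 10: x0=(-0.6032) x1=(-1.3654)
step 11: x0=(-0.5942) x1=(-1.3787)
step 12: x0=(-0.5880) x1=(-1.3898)
step 13: x0=(-0.5843) x1=(-1.3990)
step 14: x0=(-0.5829) x1=(-1.4065)
step 15: x0=(-0.5836) x1=(-1.4122)
step 16: x0=(-0.5865) x1=(-1.4163)
step 17: x0=(-0.5914) x1=(-1.4188)
step 18: x0=(-0.5985) x1=(-1.4197)
step 19: x0=(-0.6078) x1=(-1.4189)
step 20: x0=(-0.6194) x1=(-1.4162)
step 21: x0=(-0.6337) x1=(-1.4115)
step 22: x0=(-0.6508) x1=(-1.4046)
step 23: x0=(-0.6713) x1=(-1.3951)
step 24: x0=(-0.6957) x1=(-1.3827)
step 25: x0=(-0.7240) x1=(-1.3672)
step 26: x0=(-0.7542) x1=(-1.3501)
step 27: x0=(-0.7746) x1=(-1.3407)
step 28: x0=(-0.7623) x1=(-1.3565)
step 29: x0=(-0.7393) x1=(-1.3806)
step 30: x0=(-0.7181) x1=(-1.4034)
step 31: x0=(-0.7008) x1=(-1.4230)
step 32: x0=(-0.6874) x1=(-1.4397)
step 33: x0=(-0.6773) x1=(-1.4538)
step 0 velocities: v0=(-0.6400) v1=(0.2900)
step 0: KE=0.2463, PE=-0.5675, E=-0.3212
step 33 velocities: v0=(0.2769) v1=(-0.4182)
step 33: KE=0.1440, PE=-0.4498, E=-0.3058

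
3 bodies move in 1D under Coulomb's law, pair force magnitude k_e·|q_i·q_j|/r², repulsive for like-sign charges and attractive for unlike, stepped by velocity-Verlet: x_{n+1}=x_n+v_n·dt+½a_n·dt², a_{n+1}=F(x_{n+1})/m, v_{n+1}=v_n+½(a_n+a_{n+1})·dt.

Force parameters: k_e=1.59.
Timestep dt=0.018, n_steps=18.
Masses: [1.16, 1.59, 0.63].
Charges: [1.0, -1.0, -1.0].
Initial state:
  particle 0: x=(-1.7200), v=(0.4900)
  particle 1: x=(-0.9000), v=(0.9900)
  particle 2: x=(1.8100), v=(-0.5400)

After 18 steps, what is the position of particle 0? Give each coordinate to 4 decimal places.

(-1.4535)

step 0: x0=(-1.7200) x1=(-0.9000) x2=(1.8100)
step 1: x0=(-1.7108) x1=(-0.8824) x2=(1.8003)
step 2: x0=(-1.7010) x1=(-0.8654) x2=(1.7907)
step 3: x0=(-1.6905) x1=(-0.8489) x2=(1.7811)
step 4: x0=(-1.6793) x1=(-0.8328) x2=(1.7715)
step 5: x0=(-1.6674) x1=(-0.8173) x2=(1.7620)
step 6: x0=(-1.6549) x1=(-0.8023) x2=(1.7526)
step 7: x0=(-1.6418) x1=(-0.7878) x2=(1.7432)
step 8: x0=(-1.6280) x1=(-0.7737) x2=(1.7338)
step 9: x0=(-1.6135) x1=(-0.7602) x2=(1.7246)
step 10: x0=(-1.5985) x1=(-0.7471) x2=(1.7153)
step 11: x0=(-1.5827) x1=(-0.7346) x2=(1.7062)
step 12: x0=(-1.5663) x1=(-0.7225) x2=(1.6971)
step 13: x0=(-1.5492) x1=(-0.7110) x2=(1.6881)
step 14: x0=(-1.5315) x1=(-0.7000) x2=(1.6791)
step 15: x0=(-1.5131) x1=(-0.6895) x2=(1.6702)
step 16: x0=(-1.4939) x1=(-0.6796) x2=(1.6613)
step 17: x0=(-1.4741) x1=(-0.6702) x2=(1.6526)
step 18: x0=(-1.4535) x1=(-0.6613) x2=(1.6439)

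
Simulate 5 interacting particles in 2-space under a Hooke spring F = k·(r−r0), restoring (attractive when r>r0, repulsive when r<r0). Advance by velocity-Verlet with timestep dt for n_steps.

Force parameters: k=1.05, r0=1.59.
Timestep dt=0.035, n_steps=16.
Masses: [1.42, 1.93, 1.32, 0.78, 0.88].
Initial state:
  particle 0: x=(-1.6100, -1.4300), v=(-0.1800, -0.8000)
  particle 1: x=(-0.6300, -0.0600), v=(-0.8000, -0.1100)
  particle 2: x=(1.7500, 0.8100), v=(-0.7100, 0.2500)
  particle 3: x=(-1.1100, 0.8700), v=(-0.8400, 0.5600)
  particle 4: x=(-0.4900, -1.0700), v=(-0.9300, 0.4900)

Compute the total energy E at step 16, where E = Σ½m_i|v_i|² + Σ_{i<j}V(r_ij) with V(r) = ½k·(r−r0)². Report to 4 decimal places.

8.5885

step 0: x0=(-1.6100, -1.4300) x1=(-0.6300, -0.0600) x2=(1.7500, 0.8100) x3=(-1.1100, 0.8700) x4=(-0.4900, -1.0700)
step 1: x0=(-1.6155, -1.4571) x1=(-0.6577, -0.0637) x2=(1.7226, 0.8175) x3=(-1.1386, 0.8890) x4=(-0.5216, -1.0522)
step 2: x0=(-1.6192, -1.4822) x1=(-0.6847, -0.0672) x2=(1.6901, 0.8226) x3=(-1.1655, 0.9067) x4=(-0.5511, -1.0332)
step 3: x0=(-1.6214, -1.5055) x1=(-0.7110, -0.0705) x2=(1.6526, 0.8252) x3=(-1.1907, 0.9231) x4=(-0.5787, -1.0130)
step 4: x0=(-1.6219, -1.5267) x1=(-0.7368, -0.0734) x2=(1.6101, 0.8253) x3=(-1.2143, 0.9380) x4=(-0.6043, -0.9917)
step 5: x0=(-1.6208, -1.5460) x1=(-0.7619, -0.0760) x2=(1.5628, 0.8230) x3=(-1.2361, 0.9513) x4=(-0.6279, -0.9692)
step 6: x0=(-1.6182, -1.5632) x1=(-0.7865, -0.0783) x2=(1.5106, 0.8183) x3=(-1.2563, 0.9631) x4=(-0.6496, -0.9456)
step 7: x0=(-1.6140, -1.5784) x1=(-0.8104, -0.0803) x2=(1.4537, 0.8112) x3=(-1.2749, 0.9731) x4=(-0.6694, -0.9210)
step 8: x0=(-1.6083, -1.5916) x1=(-0.8339, -0.0819) x2=(1.3924, 0.8018) x3=(-1.2919, 0.9816) x4=(-0.6874, -0.8955)
step 9: x0=(-1.6012, -1.6028) x1=(-0.8569, -0.0831) x2=(1.3267, 0.7901) x3=(-1.3074, 0.9883) x4=(-0.7037, -0.8692)
step 10: x0=(-1.5928, -1.6120) x1=(-0.8794, -0.0840) x2=(1.2568, 0.7763) x3=(-1.3215, 0.9933) x4=(-0.7182, -0.8422)
step 11: x0=(-1.5830, -1.6192) x1=(-0.9015, -0.0844) x2=(1.1830, 0.7603) x3=(-1.3341, 0.9965) x4=(-0.7310, -0.8145)
step 12: x0=(-1.5719, -1.6244) x1=(-0.9233, -0.0845) x2=(1.1056, 0.7423) x3=(-1.3455, 0.9981) x4=(-0.7423, -0.7864)
step 13: x0=(-1.5597, -1.6277) x1=(-0.9447, -0.0842) x2=(1.0247, 0.7224) x3=(-1.3557, 0.9980) x4=(-0.7521, -0.7579)
step 14: x0=(-1.5463, -1.6290) x1=(-0.9659, -0.0835) x2=(0.9406, 0.7007) x3=(-1.3648, 0.9963) x4=(-0.7604, -0.7291)
step 15: x0=(-1.5319, -1.6286) x1=(-0.9869, -0.0824) x2=(0.8536, 0.6773) x3=(-1.3730, 0.9931) x4=(-0.7674, -0.7003)
step 16: x0=(-1.5165, -1.6263) x1=(-1.0078, -0.0809) x2=(0.7640, 0.6524) x3=(-1.3803, 0.9883) x4=(-0.7730, -0.6715)
step 0 velocities: v0=(-0.1800, -0.8000) v1=(-0.8000, -0.1100) v2=(-0.7100, 0.2500) v3=(-0.8400, 0.5600) v4=(-0.9300, 0.4900)
step 0: KE=2.3643, PE=6.2283, E=8.5926
step 16 velocities: v0=(0.4525, 0.0893) v1=(-0.5954, 0.0475) v2=(-2.5928, -0.7336) v3=(-0.1990, -0.1557) v4=(-0.1433, 0.8192)
step 16: KE=5.6166, PE=2.9719, E=8.5885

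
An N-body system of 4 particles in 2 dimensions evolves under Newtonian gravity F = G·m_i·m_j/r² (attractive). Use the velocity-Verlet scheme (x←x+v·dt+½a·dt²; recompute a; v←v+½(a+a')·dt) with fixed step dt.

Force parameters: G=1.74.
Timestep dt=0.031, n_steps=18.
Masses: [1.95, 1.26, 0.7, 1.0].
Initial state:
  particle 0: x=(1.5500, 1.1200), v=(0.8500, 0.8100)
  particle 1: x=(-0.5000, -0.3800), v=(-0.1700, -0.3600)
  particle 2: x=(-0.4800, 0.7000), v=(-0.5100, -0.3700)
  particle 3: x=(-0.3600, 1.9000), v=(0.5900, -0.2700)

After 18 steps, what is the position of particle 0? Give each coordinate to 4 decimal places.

(1.8895, 1.5533)

step 0: x0=(1.5500, 1.1200) x1=(-0.5000, -0.3800) x2=(-0.4800, 0.7000) x3=(-0.3600, 1.9000)
step 1: x0=(1.5759, 1.1451) x1=(-0.5050, -0.3903) x2=(-0.4954, 0.6883) x3=(-0.3414, 1.8909)
step 2: x0=(1.6009, 1.1700) x1=(-0.5097, -0.3991) x2=(-0.5100, 0.6760) x3=(-0.3222, 1.8803)
step 3: x0=(1.6251, 1.1949) x1=(-0.5139, -0.4062) x2=(-0.5237, 0.6632) x3=(-0.3025, 1.8683)
step 4: x0=(1.6484, 1.2196) x1=(-0.5177, -0.4117) x2=(-0.5365, 0.6498) x3=(-0.2822, 1.8548)
step 5: x0=(1.6709, 1.2443) x1=(-0.5212, -0.4156) x2=(-0.5485, 0.6358) x3=(-0.2613, 1.8399)
step 6: x0=(1.6926, 1.2688) x1=(-0.5243, -0.4178) x2=(-0.5596, 0.6211) x3=(-0.2399, 1.8237)
step 7: x0=(1.7134, 1.2933) x1=(-0.5271, -0.4184) x2=(-0.5697, 0.6057) x3=(-0.2180, 1.8061)
step 8: x0=(1.7334, 1.3176) x1=(-0.5295, -0.4173) x2=(-0.5789, 0.5894) x3=(-0.1955, 1.7871)
step 9: x0=(1.7526, 1.3418) x1=(-0.5316, -0.4145) x2=(-0.5872, 0.5723) x3=(-0.1726, 1.7668)
step 10: x0=(1.7711, 1.3659) x1=(-0.5335, -0.4099) x2=(-0.5945, 0.5541) x3=(-0.1491, 1.7453)
step 11: x0=(1.7887, 1.3899) x1=(-0.5350, -0.4034) x2=(-0.6008, 0.5349) x3=(-0.1251, 1.7224)
step 12: x0=(1.8055, 1.4137) x1=(-0.5363, -0.3951) x2=(-0.6061, 0.5144) x3=(-0.1006, 1.6983)
step 13: x0=(1.8215, 1.4374) x1=(-0.5373, -0.3847) x2=(-0.6103, 0.4924) x3=(-0.0756, 1.6730)
step 14: x0=(1.8367, 1.4609) x1=(-0.5381, -0.3723) x2=(-0.6135, 0.4688) x3=(-0.0502, 1.6464)
step 15: x0=(1.8511, 1.4843) x1=(-0.5386, -0.3576) x2=(-0.6155, 0.4434) x3=(-0.0242, 1.6187)
step 16: x0=(1.8647, 1.5075) x1=(-0.5389, -0.3406) x2=(-0.6163, 0.4157) x3=(0.0022, 1.5898)
step 17: x0=(1.8775, 1.5305) x1=(-0.5391, -0.3209) x2=(-0.6160, 0.3855) x3=(0.0292, 1.5598)
step 18: x0=(1.8895, 1.5533) x1=(-0.5390, -0.2982) x2=(-0.6143, 0.3520) x3=(0.0566, 1.5287)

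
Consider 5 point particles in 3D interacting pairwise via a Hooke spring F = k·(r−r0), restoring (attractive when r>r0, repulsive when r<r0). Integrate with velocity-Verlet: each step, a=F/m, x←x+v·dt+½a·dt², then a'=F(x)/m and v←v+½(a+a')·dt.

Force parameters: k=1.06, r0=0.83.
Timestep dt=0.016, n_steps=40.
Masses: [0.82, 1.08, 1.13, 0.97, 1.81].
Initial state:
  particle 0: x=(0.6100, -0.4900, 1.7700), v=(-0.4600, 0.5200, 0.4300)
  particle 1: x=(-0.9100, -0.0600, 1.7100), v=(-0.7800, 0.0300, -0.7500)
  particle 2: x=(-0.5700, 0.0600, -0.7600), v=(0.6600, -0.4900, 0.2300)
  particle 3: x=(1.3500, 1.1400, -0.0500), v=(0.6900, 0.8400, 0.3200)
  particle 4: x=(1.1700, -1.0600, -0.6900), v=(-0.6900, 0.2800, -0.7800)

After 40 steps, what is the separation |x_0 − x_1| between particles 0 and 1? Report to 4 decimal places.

step 0: x0=(0.6100, -0.4900, 1.7700) x1=(-0.9100, -0.0600, 1.7100) x2=(-0.5700, 0.0600, -0.7600) x3=(1.3500, 1.1400, -0.0500) x4=(1.1700, -1.0600, -0.6900)
step 1: x0=(0.6025, -0.4815, 1.7761) x1=(-0.9220, -0.0595, 1.6974) x2=(-0.5591, 0.0521, -0.7558) x3=(1.3606, 1.1529, -0.0446) x4=(1.1587, -1.0553, -0.7022)
step 2: x0=(0.5948, -0.4725, 1.7806) x1=(-0.9329, -0.0590, 1.6836) x2=(-0.5475, 0.0441, -0.7508) x3=(1.3701, 1.1646, -0.0388) x4=(1.1471, -1.0501, -0.7138)
step 3: x0=(0.5869, -0.4631, 1.7836) x1=(-0.9427, -0.0585, 1.6687) x2=(-0.5353, 0.0360, -0.7447) x3=(1.3787, 1.1751, -0.0326) x4=(1.1350, -1.0444, -0.7248)
step 4: x0=(0.5788, -0.4533, 1.7849) x1=(-0.9515, -0.0580, 1.6526) x2=(-0.5223, 0.0279, -0.7378) x3=(1.3862, 1.1845, -0.0259) x4=(1.1225, -1.0382, -0.7353)
step 5: x0=(0.5705, -0.4431, 1.7847) x1=(-0.9591, -0.0575, 1.6354) x2=(-0.5088, 0.0197, -0.7299) x3=(1.3927, 1.1927, -0.0188) x4=(1.1095, -1.0316, -0.7451)
step 6: x0=(0.5621, -0.4325, 1.7829) x1=(-0.9658, -0.0570, 1.6171) x2=(-0.4946, 0.0114, -0.7211) x3=(1.3982, 1.1998, -0.0112) x4=(1.0962, -1.0245, -0.7543)
step 7: x0=(0.5534, -0.4215, 1.7795) x1=(-0.9713, -0.0565, 1.5976) x2=(-0.4798, 0.0031, -0.7115) x3=(1.4026, 1.2056, -0.0033) x4=(1.0825, -1.0169, -0.7630)
step 8: x0=(0.5446, -0.4101, 1.7746) x1=(-0.9757, -0.0559, 1.5771) x2=(-0.4644, -0.0052, -0.7010) x3=(1.4060, 1.2103, 0.0051) x4=(1.0684, -1.0088, -0.7710)
step 9: x0=(0.5356, -0.3983, 1.7680) x1=(-0.9791, -0.0553, 1.5554) x2=(-0.4485, -0.0136, -0.6895) x3=(1.4083, 1.2137, 0.0139) x4=(1.0540, -1.0003, -0.7784)
step 10: x0=(0.5265, -0.3862, 1.7599) x1=(-0.9813, -0.0547, 1.5327) x2=(-0.4319, -0.0219, -0.6773) x3=(1.4096, 1.2160, 0.0230) x4=(1.0391, -0.9913, -0.7852)
step 11: x0=(0.5172, -0.3737, 1.7502) x1=(-0.9825, -0.0541, 1.5090) x2=(-0.4149, -0.0303, -0.6642) x3=(1.4098, 1.2171, 0.0325) x4=(1.0239, -0.9819, -0.7914)
step 12: x0=(0.5078, -0.3609, 1.7390) x1=(-0.9826, -0.0534, 1.4843) x2=(-0.3972, -0.0387, -0.6503) x3=(1.4090, 1.2170, 0.0423) x4=(1.0084, -0.9720, -0.7970)
step 13: x0=(0.4983, -0.3478, 1.7263) x1=(-0.9817, -0.0527, 1.4586) x2=(-0.3791, -0.0470, -0.6356) x3=(1.4071, 1.2157, 0.0525) x4=(0.9925, -0.9616, -0.8020)
step 14: x0=(0.4887, -0.3343, 1.7121) x1=(-0.9796, -0.0520, 1.4319) x2=(-0.3605, -0.0553, -0.6201) x3=(1.4042, 1.2133, 0.0630) x4=(0.9763, -0.9508, -0.8064)
step 15: x0=(0.4790, -0.3206, 1.6963) x1=(-0.9766, -0.0513, 1.4042) x2=(-0.3415, -0.0635, -0.6039) x3=(1.4002, 1.2097, 0.0737) x4=(0.9598, -0.9396, -0.8102)
step 16: x0=(0.4692, -0.3065, 1.6792) x1=(-0.9724, -0.0505, 1.3757) x2=(-0.3219, -0.0717, -0.5869) x3=(1.3952, 1.2049, 0.0848) x4=(0.9429, -0.9279, -0.8134)
step 17: x0=(0.4593, -0.2922, 1.6605) x1=(-0.9673, -0.0496, 1.3462) x2=(-0.3020, -0.0798, -0.5692) x3=(1.3892, 1.1990, 0.0962) x4=(0.9258, -0.9158, -0.8160)
step 18: x0=(0.4493, -0.2776, 1.6405) x1=(-0.9611, -0.0488, 1.3159) x2=(-0.2816, -0.0879, -0.5508) x3=(1.3821, 1.1920, 0.1078) x4=(0.9084, -0.9033, -0.8180)
step 19: x0=(0.4393, -0.2628, 1.6190) x1=(-0.9538, -0.0479, 1.2847) x2=(-0.2608, -0.0958, -0.5318) x3=(1.3740, 1.1839, 0.1196) x4=(0.8907, -0.8904, -0.8194)
step 20: x0=(0.4293, -0.2477, 1.5962) x1=(-0.9456, -0.0470, 1.2528) x2=(-0.2397, -0.1037, -0.5121) x3=(1.3650, 1.1747, 0.1316) x4=(0.8727, -0.8770, -0.8202)
step 21: x0=(0.4192, -0.2325, 1.5721) x1=(-0.9365, -0.0460, 1.2200) x2=(-0.2182, -0.1115, -0.4918) x3=(1.3549, 1.1643, 0.1439) x4=(0.8544, -0.8633, -0.8204)
step 22: x0=(0.4091, -0.2170, 1.5467) x1=(-0.9263, -0.0450, 1.1865) x2=(-0.1964, -0.1192, -0.4709) x3=(1.3439, 1.1530, 0.1563) x4=(0.8359, -0.8492, -0.8201)
step 23: x0=(0.3990, -0.2013, 1.5200) x1=(-0.9152, -0.0439, 1.1522) x2=(-0.1743, -0.1267, -0.4494) x3=(1.3319, 1.1405, 0.1689) x4=(0.8172, -0.8347, -0.8193)
step 24: x0=(0.3888, -0.1855, 1.4921) x1=(-0.9032, -0.0428, 1.1173) x2=(-0.1519, -0.1341, -0.4274) x3=(1.3189, 1.1271, 0.1817) x4=(0.7983, -0.8198, -0.8178)
step 25: x0=(0.3787, -0.1695, 1.4630) x1=(-0.8903, -0.0417, 1.0817) x2=(-0.1292, -0.1414, -0.4048) x3=(1.3051, 1.1127, 0.1945) x4=(0.7791, -0.8046, -0.8159)
step 26: x0=(0.3686, -0.1534, 1.4328) x1=(-0.8764, -0.0405, 1.0455) x2=(-0.1063, -0.1486, -0.3818) x3=(1.2903, 1.0973, 0.2075) x4=(0.7597, -0.7890, -0.8134)
step 27: x0=(0.3585, -0.1372, 1.4014) x1=(-0.8618, -0.0393, 1.0087) x2=(-0.0832, -0.1556, -0.3583) x3=(1.2747, 1.0809, 0.2205) x4=(0.7402, -0.7731, -0.8103)
step 28: x0=(0.3484, -0.1209, 1.3690) x1=(-0.8463, -0.0380, 0.9713) x2=(-0.0598, -0.1625, -0.3344) x3=(1.2582, 1.0636, 0.2336) x4=(0.7204, -0.7569, -0.8068)
step 29: x0=(0.3384, -0.1045, 1.3356) x1=(-0.8300, -0.0367, 0.9333) x2=(-0.0363, -0.1692, -0.3100) x3=(1.2409, 1.0454, 0.2468) x4=(0.7005, -0.7403, -0.8028)
step 30: x0=(0.3284, -0.0880, 1.3013) x1=(-0.8129, -0.0353, 0.8949) x2=(-0.0126, -0.1758, -0.2853) x3=(1.2228, 1.0264, 0.2600) x4=(0.6805, -0.7234, -0.7982)
step 31: x0=(0.3185, -0.0714, 1.2660) x1=(-0.7950, -0.0339, 0.8560) x2=(0.0112, -0.1822, -0.2602) x3=(1.2039, 1.0065, 0.2732) x4=(0.6602, -0.7062, -0.7932)
step 32: x0=(0.3087, -0.0549, 1.2299) x1=(-0.7765, -0.0325, 0.8166) x2=(0.0352, -0.1885, -0.2348) x3=(1.1842, 0.9858, 0.2864) x4=(0.6399, -0.6888, -0.7878)
step 33: x0=(0.2989, -0.0383, 1.1929) x1=(-0.7572, -0.0310, 0.7769) x2=(0.0593, -0.1946, -0.2091) x3=(1.1638, 0.9643, 0.2995) x4=(0.6194, -0.6710, -0.7819)
step 34: x0=(0.2892, -0.0216, 1.1552) x1=(-0.7373, -0.0295, 0.7367) x2=(0.0835, -0.2006, -0.1831) x3=(1.1427, 0.9421, 0.3126) x4=(0.5988, -0.6530, -0.7756)
step 35: x0=(0.2795, -0.0050, 1.1167) x1=(-0.7168, -0.0279, 0.6963) x2=(0.1078, -0.2063, -0.1569) x3=(1.1209, 0.9192, 0.3257) x4=(0.5781, -0.6347, -0.7688)
step 36: x0=(0.2700, 0.0116, 1.0776) x1=(-0.6956, -0.0263, 0.6555) x2=(0.1322, -0.2120, -0.1305) x3=(1.0985, 0.8956, 0.3386) x4=(0.5573, -0.6162, -0.7617)
step 37: x0=(0.2605, 0.0281, 1.0379) x1=(-0.6739, -0.0247, 0.6144) x2=(0.1566, -0.2175, -0.1039) x3=(1.0755, 0.8713, 0.3515) x4=(0.5364, -0.5974, -0.7542)
step 38: x0=(0.2511, 0.0447, 0.9976) x1=(-0.6517, -0.0230, 0.5730) x2=(0.1811, -0.2228, -0.0771) x3=(1.0519, 0.8465, 0.3642) x4=(0.5154, -0.5784, -0.7463)
step 39: x0=(0.2419, 0.0612, 0.9568) x1=(-0.6290, -0.0213, 0.5314) x2=(0.2057, -0.2280, -0.0501) x3=(1.0278, 0.8211, 0.3768) x4=(0.4944, -0.5592, -0.7381)
step 40: x0=(0.2327, 0.0776, 0.9155) x1=(-0.6058, -0.0195, 0.4897) x2=(0.2303, -0.2331, -0.0230) x3=(1.0032, 0.7951, 0.3893) x4=(0.4732, -0.5398, -0.7295)

0.9454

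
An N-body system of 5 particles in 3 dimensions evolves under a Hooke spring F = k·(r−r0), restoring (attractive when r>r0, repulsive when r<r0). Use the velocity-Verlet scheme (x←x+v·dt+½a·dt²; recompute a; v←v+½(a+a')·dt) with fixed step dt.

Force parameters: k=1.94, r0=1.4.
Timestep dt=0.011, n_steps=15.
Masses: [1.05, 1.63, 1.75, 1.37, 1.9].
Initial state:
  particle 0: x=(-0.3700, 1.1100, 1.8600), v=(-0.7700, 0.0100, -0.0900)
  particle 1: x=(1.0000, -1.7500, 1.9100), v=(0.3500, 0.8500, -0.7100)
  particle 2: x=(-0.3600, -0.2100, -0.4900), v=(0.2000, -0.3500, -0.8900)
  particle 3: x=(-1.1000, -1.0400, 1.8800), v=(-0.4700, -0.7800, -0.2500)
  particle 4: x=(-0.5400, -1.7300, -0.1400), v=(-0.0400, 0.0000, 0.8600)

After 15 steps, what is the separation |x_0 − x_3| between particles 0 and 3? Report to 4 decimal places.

step 0: x0=(-0.3700, 1.1100, 1.8600) x1=(1.0000, -1.7500, 1.9100) x2=(-0.3600, -0.2100, -0.4900) x3=(-1.1000, -1.0400, 1.8800) x4=(-0.5400, -1.7300, -0.1400)
step 1: x0=(-0.3784, 1.1096, 1.8588) x1=(1.0036, -1.7405, 1.9020) x2=(-0.3578, -0.2139, -0.4995) x3=(-1.1050, -1.0485, 1.8771) x4=(-0.5404, -1.7299, -0.1304)
step 2: x0=(-0.3868, 1.1081, 1.8570) x1=(1.0068, -1.7305, 1.8937) x2=(-0.3555, -0.2179, -0.5086) x3=(-1.1098, -1.0569, 1.8739) x4=(-0.5407, -1.7295, -0.1204)
step 3: x0=(-0.3950, 1.1055, 1.8547) x1=(1.0096, -1.7202, 1.8851) x2=(-0.3532, -0.2220, -0.5172) x3=(-1.1143, -1.0652, 1.8703) x4=(-0.5410, -1.7288, -0.1101)
step 4: x0=(-0.4031, 1.1019, 1.8519) x1=(1.0119, -1.7095, 1.8761) x2=(-0.3508, -0.2262, -0.5253) x3=(-1.1185, -1.0733, 1.8665) x4=(-0.5412, -1.7279, -0.0994)
step 5: x0=(-0.4112, 1.0973, 1.8486) x1=(1.0138, -1.6984, 1.8669) x2=(-0.3484, -0.2305, -0.5329) x3=(-1.1224, -1.0813, 1.8623) x4=(-0.5413, -1.7268, -0.0884)
step 6: x0=(-0.4191, 1.0916, 1.8448) x1=(1.0153, -1.6870, 1.8573) x2=(-0.3459, -0.2349, -0.5400) x3=(-1.1260, -1.0892, 1.8579) x4=(-0.5413, -1.7253, -0.0771)
step 7: x0=(-0.4270, 1.0848, 1.8405) x1=(1.0163, -1.6752, 1.8474) x2=(-0.3434, -0.2394, -0.5466) x3=(-1.1294, -1.0969, 1.8531) x4=(-0.5413, -1.7237, -0.0655)
step 8: x0=(-0.4347, 1.0770, 1.8357) x1=(1.0169, -1.6630, 1.8372) x2=(-0.3409, -0.2440, -0.5527) x3=(-1.1325, -1.1045, 1.8480) x4=(-0.5412, -1.7217, -0.0535)
step 9: x0=(-0.4423, 1.0681, 1.8304) x1=(1.0171, -1.6505, 1.8266) x2=(-0.3383, -0.2487, -0.5583) x3=(-1.1353, -1.1120, 1.8426) x4=(-0.5410, -1.7196, -0.0413)
step 10: x0=(-0.4498, 1.0583, 1.8245) x1=(1.0168, -1.6376, 1.8158) x2=(-0.3356, -0.2535, -0.5634) x3=(-1.1378, -1.1193, 1.8369) x4=(-0.5407, -1.7171, -0.0287)
step 11: x0=(-0.4572, 1.0474, 1.8182) x1=(1.0161, -1.6244, 1.8047) x2=(-0.3330, -0.2584, -0.5681) x3=(-1.1400, -1.1264, 1.8309) x4=(-0.5404, -1.7145, -0.0159)
step 12: x0=(-0.4644, 1.0355, 1.8113) x1=(1.0150, -1.6108, 1.7933) x2=(-0.3303, -0.2633, -0.5722) x3=(-1.1420, -1.1334, 1.8246) x4=(-0.5400, -1.7116, -0.0028)
step 13: x0=(-0.4715, 1.0226, 1.8040) x1=(1.0135, -1.5969, 1.7816) x2=(-0.3275, -0.2684, -0.5759) x3=(-1.1437, -1.1402, 1.8181) x4=(-0.5396, -1.7084, 0.0106)
step 14: x0=(-0.4785, 1.0087, 1.7962) x1=(1.0115, -1.5827, 1.7696) x2=(-0.3248, -0.2735, -0.5791) x3=(-1.1451, -1.1469, 1.8112) x4=(-0.5391, -1.7050, 0.0243)
step 15: x0=(-0.4854, 0.9938, 1.7879) x1=(1.0091, -1.5682, 1.7574) x2=(-0.3220, -0.2788, -0.5818) x3=(-1.1462, -1.1534, 1.8040) x4=(-0.5385, -1.7014, 0.0383)

2.2467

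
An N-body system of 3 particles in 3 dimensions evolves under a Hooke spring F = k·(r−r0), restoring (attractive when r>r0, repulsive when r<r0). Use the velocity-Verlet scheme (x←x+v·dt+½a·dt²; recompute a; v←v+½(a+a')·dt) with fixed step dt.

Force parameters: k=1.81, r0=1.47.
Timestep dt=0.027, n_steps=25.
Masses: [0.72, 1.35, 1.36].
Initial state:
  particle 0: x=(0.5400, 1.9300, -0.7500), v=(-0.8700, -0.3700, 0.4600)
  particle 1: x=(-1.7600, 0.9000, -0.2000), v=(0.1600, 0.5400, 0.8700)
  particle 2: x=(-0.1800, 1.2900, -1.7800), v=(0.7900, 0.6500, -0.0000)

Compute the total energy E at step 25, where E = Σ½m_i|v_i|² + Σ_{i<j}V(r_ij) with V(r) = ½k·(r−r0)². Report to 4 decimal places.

step 0: x0=(0.5400, 1.9300, -0.7500) x1=(-1.7600, 0.9000, -0.2000) x2=(-0.1800, 1.2900, -1.7800)
step 1: x0=(0.5156, 1.9196, -0.7373) x1=(-1.7549, 0.9149, -0.1769) x2=(-0.1590, 1.3075, -1.7798)
step 2: x0=(0.4896, 1.9085, -0.7241) x1=(-1.7484, 0.9303, -0.1546) x2=(-0.1385, 1.3248, -1.7790)
step 3: x0=(0.4619, 1.8968, -0.7103) x1=(-1.7403, 0.9462, -0.1331) x2=(-0.1187, 1.3419, -1.7778)
step 4: x0=(0.4327, 1.8845, -0.6958) x1=(-1.7308, 0.9627, -0.1124) x2=(-0.0995, 1.3588, -1.7760)
step 5: x0=(0.4021, 1.8716, -0.6807) x1=(-1.7198, 0.9797, -0.0926) x2=(-0.0810, 1.3755, -1.7738)
step 6: x0=(0.3701, 1.8582, -0.6650) x1=(-1.7075, 0.9971, -0.0736) x2=(-0.0631, 1.3920, -1.7711)
step 7: x0=(0.3369, 1.8444, -0.6485) x1=(-1.6938, 1.0150, -0.0555) x2=(-0.0460, 1.4083, -1.7680)
step 8: x0=(0.3024, 1.8301, -0.6313) x1=(-1.6787, 1.0334, -0.0382) x2=(-0.0295, 1.4243, -1.7643)
step 9: x0=(0.2668, 1.8155, -0.6133) x1=(-1.6624, 1.0522, -0.0218) x2=(-0.0137, 1.4402, -1.7602)
step 10: x0=(0.2302, 1.8006, -0.5946) x1=(-1.6448, 1.0713, -0.0062) x2=(0.0015, 1.4558, -1.7557)
step 11: x0=(0.1927, 1.7854, -0.5752) x1=(-1.6260, 1.0908, 0.0085) x2=(0.0159, 1.4712, -1.7506)
step 12: x0=(0.1543, 1.7700, -0.5551) x1=(-1.6062, 1.1107, 0.0223) x2=(0.0297, 1.4864, -1.7452)
step 13: x0=(0.1151, 1.7543, -0.5343) x1=(-1.5852, 1.1308, 0.0354) x2=(0.0428, 1.5014, -1.7393)
step 14: x0=(0.0752, 1.7385, -0.5128) x1=(-1.5632, 1.1513, 0.0476) x2=(0.0553, 1.5162, -1.7329)
step 15: x0=(0.0348, 1.7226, -0.4907) x1=(-1.5403, 1.1719, 0.0590) x2=(0.0672, 1.5309, -1.7260)
step 16: x0=(-0.0061, 1.7065, -0.4680) x1=(-1.5166, 1.1929, 0.0697) x2=(0.0784, 1.5453, -1.7187)
step 17: x0=(-0.0474, 1.6904, -0.4448) x1=(-1.4920, 1.2140, 0.0796) x2=(0.0891, 1.5597, -1.7109)
step 18: x0=(-0.0890, 1.6743, -0.4213) x1=(-1.4667, 1.2353, 0.0888) x2=(0.0991, 1.5738, -1.7026)
step 19: x0=(-0.1307, 1.6581, -0.3973) x1=(-1.4407, 1.2567, 0.0972) x2=(0.1086, 1.5878, -1.6938)
step 20: x0=(-0.1725, 1.6420, -0.3731) x1=(-1.4142, 1.2782, 0.1051) x2=(0.1176, 1.6017, -1.6845)
step 21: x0=(-0.2141, 1.6259, -0.3488) x1=(-1.3872, 1.2999, 0.1122) x2=(0.1260, 1.6155, -1.6746)
step 22: x0=(-0.2555, 1.6098, -0.3243) x1=(-1.3598, 1.3216, 0.1188) x2=(0.1339, 1.6291, -1.6642)
step 23: x0=(-0.2965, 1.5939, -0.2999) x1=(-1.3320, 1.3434, 0.1248) x2=(0.1413, 1.6427, -1.6531)
step 24: x0=(-0.3371, 1.5781, -0.2757) x1=(-1.3040, 1.3652, 0.1303) x2=(0.1481, 1.6561, -1.6415)
step 25: x0=(-0.3770, 1.5625, -0.2516) x1=(-1.2759, 1.3871, 0.1353) x2=(0.1545, 1.6694, -1.6293)
step 0 velocities: v0=(-0.8700, -0.3700, 0.4600) v1=(0.1600, 0.5400, 0.8700) v2=(0.7900, 0.6500, -0.0000)
step 0: KE=1.8346, PE=1.6938, E=3.5284
step 25 velocities: v0=(-1.4625, -0.5764, 0.8830) v1=(1.0444, 0.8095, 0.1770) v2=(0.2258, 0.4918, 0.4640)
step 25: KE=2.7155, PE=0.8119, E=3.5274

3.5274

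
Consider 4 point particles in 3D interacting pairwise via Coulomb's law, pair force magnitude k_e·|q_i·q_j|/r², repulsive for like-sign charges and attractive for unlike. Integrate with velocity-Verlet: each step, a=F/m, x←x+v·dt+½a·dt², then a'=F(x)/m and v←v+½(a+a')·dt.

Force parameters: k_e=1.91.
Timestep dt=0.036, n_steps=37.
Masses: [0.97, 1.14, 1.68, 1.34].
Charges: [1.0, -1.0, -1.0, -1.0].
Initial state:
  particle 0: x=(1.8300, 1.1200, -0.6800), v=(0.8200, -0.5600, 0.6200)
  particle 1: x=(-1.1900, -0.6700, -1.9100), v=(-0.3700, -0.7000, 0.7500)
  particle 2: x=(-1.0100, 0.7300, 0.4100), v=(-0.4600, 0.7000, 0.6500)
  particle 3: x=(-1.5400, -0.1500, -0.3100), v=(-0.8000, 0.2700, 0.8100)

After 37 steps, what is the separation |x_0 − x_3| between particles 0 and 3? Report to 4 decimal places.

5.5265

step 0: x0=(1.8300, 1.1200, -0.6800) x1=(-1.1900, -0.6700, -1.9100) x2=(-1.0100, 0.7300, 0.4100) x3=(-1.5400, -0.1500, -0.3100)
step 1: x0=(1.8592, 1.0997, -0.6577) x1=(-1.2032, -0.6953, -1.8834) x2=(-1.0263, 0.7556, 0.4337) x3=(-1.5690, -0.1406, -0.2809)
step 2: x0=(1.8879, 1.0793, -0.6353) x1=(-1.2161, -0.7210, -1.8577) x2=(-1.0420, 0.7819, 0.4581) x3=(-1.5986, -0.1317, -0.2519)
step 3: x0=(1.9160, 1.0587, -0.6128) x1=(-1.2288, -0.7470, -1.8329) x2=(-1.0572, 0.8091, 0.4830) x3=(-1.6286, -0.1234, -0.2229)
step 4: x0=(1.9435, 1.0379, -0.5903) x1=(-1.2412, -0.7733, -1.8088) x2=(-1.0719, 0.8369, 0.5086) x3=(-1.6591, -0.1156, -0.1941)
step 5: x0=(1.9705, 1.0170, -0.5677) x1=(-1.2534, -0.7999, -1.7856) x2=(-1.0860, 0.8655, 0.5347) x3=(-1.6901, -0.1084, -0.1653)
step 6: x0=(1.9970, 0.9960, -0.5451) x1=(-1.2652, -0.8269, -1.7631) x2=(-1.0997, 0.8948, 0.5613) x3=(-1.7216, -0.1016, -0.1365)
step 7: x0=(2.0230, 0.9748, -0.5225) x1=(-1.2769, -0.8542, -1.7413) x2=(-1.1128, 0.9247, 0.5884) x3=(-1.7536, -0.0953, -0.1078)
step 8: x0=(2.0484, 0.9535, -0.4998) x1=(-1.2882, -0.8819, -1.7202) x2=(-1.1255, 0.9554, 0.6160) x3=(-1.7860, -0.0895, -0.0791)
step 9: x0=(2.0734, 0.9321, -0.4771) x1=(-1.2993, -0.9099, -1.6998) x2=(-1.1377, 0.9866, 0.6440) x3=(-1.8188, -0.0840, -0.0504)
step 10: x0=(2.0978, 0.9105, -0.4543) x1=(-1.3102, -0.9383, -1.6801) x2=(-1.1494, 1.0185, 0.6724) x3=(-1.8521, -0.0790, -0.0218)
step 11: x0=(2.1218, 0.8889, -0.4315) x1=(-1.3208, -0.9670, -1.6610) x2=(-1.1606, 1.0510, 0.7013) x3=(-1.8859, -0.0744, 0.0069)
step 12: x0=(2.1453, 0.8672, -0.4086) x1=(-1.3311, -0.9960, -1.6425) x2=(-1.1715, 1.0841, 0.7305) x3=(-1.9200, -0.0702, 0.0356)
step 13: x0=(2.1684, 0.8454, -0.3857) x1=(-1.3412, -1.0254, -1.6246) x2=(-1.1819, 1.1177, 0.7601) x3=(-1.9546, -0.0663, 0.0644)
step 14: x0=(2.1910, 0.8235, -0.3628) x1=(-1.3510, -1.0551, -1.6072) x2=(-1.1919, 1.1518, 0.7900) x3=(-1.9896, -0.0627, 0.0931)
step 15: x0=(2.2131, 0.8015, -0.3399) x1=(-1.3606, -1.0851, -1.5903) x2=(-1.2015, 1.1865, 0.8202) x3=(-2.0249, -0.0594, 0.1219)
step 16: x0=(2.2348, 0.7795, -0.3169) x1=(-1.3699, -1.1154, -1.5740) x2=(-1.2108, 1.2216, 0.8507) x3=(-2.0607, -0.0564, 0.1507)
step 17: x0=(2.2561, 0.7574, -0.2938) x1=(-1.3790, -1.1461, -1.5582) x2=(-1.2196, 1.2573, 0.8815) x3=(-2.0968, -0.0537, 0.1796)
step 18: x0=(2.2770, 0.7352, -0.2708) x1=(-1.3878, -1.1771, -1.5428) x2=(-1.2281, 1.2933, 0.9125) x3=(-2.1332, -0.0513, 0.2086)
step 19: x0=(2.2975, 0.7130, -0.2477) x1=(-1.3964, -1.2083, -1.5278) x2=(-1.2363, 1.3298, 0.9438) x3=(-2.1700, -0.0491, 0.2375)
step 20: x0=(2.3175, 0.6907, -0.2246) x1=(-1.4048, -1.2399, -1.5133) x2=(-1.2441, 1.3667, 0.9753) x3=(-2.2072, -0.0471, 0.2666)
step 21: x0=(2.3372, 0.6684, -0.2014) x1=(-1.4129, -1.2718, -1.4992) x2=(-1.2516, 1.4040, 1.0070) x3=(-2.2446, -0.0453, 0.2957)
step 22: x0=(2.3565, 0.6461, -0.1782) x1=(-1.4208, -1.3039, -1.4854) x2=(-1.2588, 1.4417, 1.0389) x3=(-2.2824, -0.0437, 0.3248)
step 23: x0=(2.3754, 0.6237, -0.1550) x1=(-1.4285, -1.3363, -1.4721) x2=(-1.2657, 1.4798, 1.0710) x3=(-2.3204, -0.0424, 0.3541)
step 24: x0=(2.3939, 0.6012, -0.1318) x1=(-1.4359, -1.3690, -1.4591) x2=(-1.2723, 1.5181, 1.1033) x3=(-2.3587, -0.0412, 0.3833)
step 25: x0=(2.4121, 0.5788, -0.1085) x1=(-1.4432, -1.4019, -1.4464) x2=(-1.2786, 1.5568, 1.1357) x3=(-2.3973, -0.0401, 0.4127)
step 26: x0=(2.4299, 0.5563, -0.0852) x1=(-1.4502, -1.4351, -1.4341) x2=(-1.2847, 1.5958, 1.1683) x3=(-2.4362, -0.0393, 0.4421)
step 27: x0=(2.4474, 0.5338, -0.0619) x1=(-1.4570, -1.4685, -1.4220) x2=(-1.2904, 1.6351, 1.2010) x3=(-2.4754, -0.0385, 0.4716)
step 28: x0=(2.4645, 0.5112, -0.0386) x1=(-1.4636, -1.5022, -1.4103) x2=(-1.2960, 1.6747, 1.2339) x3=(-2.5147, -0.0379, 0.5011)
step 29: x0=(2.4813, 0.4887, -0.0153) x1=(-1.4699, -1.5360, -1.3988) x2=(-1.3013, 1.7146, 1.2669) x3=(-2.5544, -0.0375, 0.5307)
step 30: x0=(2.4978, 0.4661, 0.0081) x1=(-1.4761, -1.5701, -1.3876) x2=(-1.3063, 1.7547, 1.3000) x3=(-2.5942, -0.0371, 0.5604)
step 31: x0=(2.5139, 0.4435, 0.0315) x1=(-1.4821, -1.6045, -1.3766) x2=(-1.3111, 1.7951, 1.3332) x3=(-2.6343, -0.0369, 0.5901)
step 32: x0=(2.5297, 0.4209, 0.0549) x1=(-1.4879, -1.6390, -1.3659) x2=(-1.3157, 1.8357, 1.3665) x3=(-2.6746, -0.0368, 0.6199)
step 33: x0=(2.5452, 0.3983, 0.0783) x1=(-1.4934, -1.6737, -1.3555) x2=(-1.3201, 1.8765, 1.3999) x3=(-2.7151, -0.0368, 0.6498)
step 34: x0=(2.5604, 0.3756, 0.1018) x1=(-1.4988, -1.7087, -1.3452) x2=(-1.3243, 1.9176, 1.4334) x3=(-2.7558, -0.0368, 0.6797)
step 35: x0=(2.5753, 0.3530, 0.1252) x1=(-1.5040, -1.7438, -1.3352) x2=(-1.3283, 1.9588, 1.4670) x3=(-2.7967, -0.0370, 0.7097)
step 36: x0=(2.5899, 0.3303, 0.1487) x1=(-1.5091, -1.7791, -1.3253) x2=(-1.3321, 2.0003, 1.5007) x3=(-2.8377, -0.0373, 0.7397)
step 37: x0=(2.6042, 0.3077, 0.1722) x1=(-1.5139, -1.8145, -1.3157) x2=(-1.3357, 2.0419, 1.5345) x3=(-2.8790, -0.0376, 0.7698)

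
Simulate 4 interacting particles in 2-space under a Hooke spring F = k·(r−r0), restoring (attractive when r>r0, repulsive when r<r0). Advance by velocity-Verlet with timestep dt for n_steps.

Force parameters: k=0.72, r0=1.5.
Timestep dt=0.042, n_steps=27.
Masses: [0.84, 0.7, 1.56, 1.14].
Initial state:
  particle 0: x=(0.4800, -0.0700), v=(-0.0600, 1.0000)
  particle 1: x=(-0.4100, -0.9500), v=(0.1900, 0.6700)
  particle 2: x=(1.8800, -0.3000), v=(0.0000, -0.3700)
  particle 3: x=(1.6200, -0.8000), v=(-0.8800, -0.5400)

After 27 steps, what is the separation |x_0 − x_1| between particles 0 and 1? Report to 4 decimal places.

step 0: x0=(0.4800, -0.0700) x1=(-0.4100, -0.9500) x2=(1.8800, -0.3000) x3=(1.6200, -0.8000)
step 1: x0=(0.4775, -0.0278) x1=(-0.4009, -0.9218) x2=(1.8799, -0.3153) x3=(1.5826, -0.8232)
step 2: x0=(0.4749, 0.0148) x1=(-0.3898, -0.8934) x2=(1.8795, -0.3302) x3=(1.5442, -0.8474)
step 3: x0=(0.4724, 0.0578) x1=(-0.3767, -0.8650) x2=(1.8789, -0.3446) x3=(1.5049, -0.8725)
step 4: x0=(0.4699, 0.1013) x1=(-0.3617, -0.8366) x2=(1.8780, -0.3586) x3=(1.4648, -0.8985)
step 5: x0=(0.4676, 0.1451) x1=(-0.3451, -0.8082) x2=(1.8770, -0.3722) x3=(1.4238, -0.9253)
step 6: x0=(0.4655, 0.1892) x1=(-0.3269, -0.7799) x2=(1.8758, -0.3855) x3=(1.3820, -0.9528)
step 7: x0=(0.4636, 0.2337) x1=(-0.3073, -0.7518) x2=(1.8743, -0.3984) x3=(1.3394, -0.9809)
step 8: x0=(0.4620, 0.2784) x1=(-0.2864, -0.7239) x2=(1.8726, -0.4109) x3=(1.2961, -1.0096)
step 9: x0=(0.4607, 0.3234) x1=(-0.2643, -0.6962) x2=(1.8708, -0.4231) x3=(1.2522, -1.0387)
step 10: x0=(0.4598, 0.3685) x1=(-0.2413, -0.6687) x2=(1.8686, -0.4350) x3=(1.2076, -1.0683)
step 11: x0=(0.4594, 0.4137) x1=(-0.2173, -0.6415) x2=(1.8663, -0.4466) x3=(1.1626, -1.0982)
step 12: x0=(0.4595, 0.4588) x1=(-0.1926, -0.6146) x2=(1.8636, -0.4578) x3=(1.1170, -1.1283)
step 13: x0=(0.4601, 0.5038) x1=(-0.1673, -0.5879) x2=(1.8607, -0.4687) x3=(1.0711, -1.1587)
step 14: x0=(0.4614, 0.5485) x1=(-0.1415, -0.5614) x2=(1.8575, -0.4793) x3=(1.0248, -1.1891)
step 15: x0=(0.4632, 0.5929) x1=(-0.1152, -0.5350) x2=(1.8540, -0.4896) x3=(0.9782, -1.2196)
step 16: x0=(0.4656, 0.6368) x1=(-0.0886, -0.5089) x2=(1.8502, -0.4996) x3=(0.9314, -1.2500)
step 17: x0=(0.4687, 0.6801) x1=(-0.0617, -0.4828) x2=(1.8460, -0.5093) x3=(0.8844, -1.2804)
step 18: x0=(0.4725, 0.7226) x1=(-0.0347, -0.4569) x2=(1.8415, -0.5187) x3=(0.8373, -1.3106)
step 19: x0=(0.4769, 0.7642) x1=(-0.0074, -0.4309) x2=(1.8366, -0.5277) x3=(0.7901, -1.3405)
step 20: x0=(0.4820, 0.8048) x1=(0.0200, -0.4049) x2=(1.8313, -0.5365) x3=(0.7429, -1.3701)
step 21: x0=(0.4878, 0.8442) x1=(0.0474, -0.3790) x2=(1.8256, -0.5449) x3=(0.6956, -1.3993)
step 22: x0=(0.4942, 0.8823) x1=(0.0751, -0.3529) x2=(1.8194, -0.5530) x3=(0.6484, -1.4280)
step 23: x0=(0.5013, 0.9190) x1=(0.1028, -0.3268) x2=(1.8129, -0.5608) x3=(0.6012, -1.4560)
step 24: x0=(0.5090, 0.9540) x1=(0.1306, -0.3006) x2=(1.8059, -0.5683) x3=(0.5541, -1.4834)
step 25: x0=(0.5173, 0.9873) x1=(0.1585, -0.2744) x2=(1.7984, -0.5755) x3=(0.5072, -1.5099)
step 26: x0=(0.5262, 1.0188) x1=(0.1865, -0.2482) x2=(1.7905, -0.5823) x3=(0.4604, -1.5355)
step 27: x0=(0.5356, 1.0484) x1=(0.2146, -0.2221) x2=(1.7821, -0.5889) x3=(0.4138, -1.5601)

1.3103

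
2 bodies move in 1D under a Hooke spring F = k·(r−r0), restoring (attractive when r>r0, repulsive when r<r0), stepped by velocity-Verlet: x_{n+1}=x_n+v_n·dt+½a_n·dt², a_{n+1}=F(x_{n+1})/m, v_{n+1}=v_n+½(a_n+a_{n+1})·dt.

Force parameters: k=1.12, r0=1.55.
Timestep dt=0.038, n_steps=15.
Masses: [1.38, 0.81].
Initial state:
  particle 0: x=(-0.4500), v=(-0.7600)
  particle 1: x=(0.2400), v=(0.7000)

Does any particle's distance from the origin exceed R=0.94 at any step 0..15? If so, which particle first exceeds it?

yes, particle 0

step 0: x0=(-0.4500) x1=(0.2400)
step 1: x0=(-0.4794) x1=(0.2675)
step 2: x0=(-0.5097) x1=(0.2965)
step 3: x0=(-0.5409) x1=(0.3271)
step 4: x0=(-0.5729) x1=(0.3590)
step 5: x0=(-0.6056) x1=(0.3921)
step 6: x0=(-0.6390) x1=(0.4264)
step 7: x0=(-0.6729) x1=(0.4616)
step 8: x0=(-0.7073) x1=(0.4976)
step 9: x0=(-0.7422) x1=(0.5344)
step 10: x0=(-0.7773) x1=(0.5716)
step 11: x0=(-0.8127) x1=(0.6093)
step 12: x0=(-0.8482) x1=(0.6472)
step 13: x0=(-0.8838) x1=(0.6853)
step 14: x0=(-0.9194) x1=(0.7233)
step 15: x0=(-0.9549) x1=(0.7611)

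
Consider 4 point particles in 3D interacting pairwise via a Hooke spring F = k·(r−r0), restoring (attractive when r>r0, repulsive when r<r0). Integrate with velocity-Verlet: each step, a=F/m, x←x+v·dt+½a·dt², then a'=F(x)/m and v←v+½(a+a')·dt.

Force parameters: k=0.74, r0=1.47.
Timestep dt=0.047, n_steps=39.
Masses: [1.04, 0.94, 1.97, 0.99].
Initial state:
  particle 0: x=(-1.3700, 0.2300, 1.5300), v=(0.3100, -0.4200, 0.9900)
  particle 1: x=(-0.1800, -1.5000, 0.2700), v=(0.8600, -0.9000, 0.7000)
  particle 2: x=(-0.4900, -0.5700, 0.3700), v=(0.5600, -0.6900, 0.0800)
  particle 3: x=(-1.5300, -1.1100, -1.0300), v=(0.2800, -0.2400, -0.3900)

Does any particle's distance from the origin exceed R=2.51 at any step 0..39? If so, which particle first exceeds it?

step 0: x0=(-1.3700, 0.2300, 1.5300) x1=(-0.1800, -1.5000, 0.2700) x2=(-0.4900, -0.5700, 0.3700) x3=(-1.5300, -1.1100, -1.0300)
step 1: x0=(-1.3550, 0.2091, 1.5750) x1=(-0.1401, -1.5420, 0.3030) x2=(-0.4639, -0.6022, 0.3737) x3=(-1.5163, -1.1207, -1.0468)
step 2: x0=(-1.3392, 0.1859, 1.6169) x1=(-0.1015, -1.5834, 0.3363) x2=(-0.4381, -0.6341, 0.3774) x3=(-1.5016, -1.1304, -1.0604)
step 3: x0=(-1.3225, 0.1603, 1.6556) x1=(-0.0641, -1.6240, 0.3698) x2=(-0.4128, -0.6656, 0.3809) x3=(-1.4858, -1.1389, -1.0707)
step 4: x0=(-1.3049, 0.1322, 1.6908) x1=(-0.0281, -1.6638, 0.4035) x2=(-0.3880, -0.6967, 0.3844) x3=(-1.4687, -1.1464, -1.0774)
step 5: x0=(-1.2863, 0.1017, 1.7226) x1=(0.0064, -1.7028, 0.4374) x2=(-0.3636, -0.7274, 0.3879) x3=(-1.4504, -1.1530, -1.0804)
step 6: x0=(-1.2666, 0.0686, 1.7507) x1=(0.0394, -1.7407, 0.4714) x2=(-0.3397, -0.7578, 0.3912) x3=(-1.4308, -1.1586, -1.0797)
step 7: x0=(-1.2460, 0.0331, 1.7753) x1=(0.0709, -1.7777, 0.5054) x2=(-0.3162, -0.7877, 0.3945) x3=(-1.4098, -1.1633, -1.0752)
step 8: x0=(-1.2242, -0.0049, 1.7962) x1=(0.1007, -1.8135, 0.5396) x2=(-0.2932, -0.8173, 0.3978) x3=(-1.3875, -1.1672, -1.0668)
step 9: x0=(-1.2014, -0.0453, 1.8134) x1=(0.1289, -1.8483, 0.5738) x2=(-0.2707, -0.8465, 0.4010) x3=(-1.3637, -1.1703, -1.0544)
step 10: x0=(-1.1776, -0.0882, 1.8270) x1=(0.1553, -1.8819, 0.6080) x2=(-0.2487, -0.8753, 0.4041) x3=(-1.3385, -1.1728, -1.0381)
step 11: x0=(-1.1526, -0.1334, 1.8369) x1=(0.1801, -1.9143, 0.6421) x2=(-0.2271, -0.9037, 0.4073) x3=(-1.3120, -1.1747, -1.0179)
step 12: x0=(-1.1267, -0.1809, 1.8432) x1=(0.2032, -1.9455, 0.6762) x2=(-0.2060, -0.9318, 0.4103) x3=(-1.2840, -1.1760, -0.9937)
step 13: x0=(-1.0996, -0.2305, 1.8461) x1=(0.2245, -1.9754, 0.7101) x2=(-0.1852, -0.9595, 0.4134) x3=(-1.2547, -1.1770, -0.9657)
step 14: x0=(-1.0716, -0.2823, 1.8455) x1=(0.2441, -2.0041, 0.7439) x2=(-0.1649, -0.9869, 0.4164) x3=(-1.2240, -1.1776, -0.9339)
step 15: x0=(-1.0426, -0.3360, 1.8416) x1=(0.2621, -2.0316, 0.7774) x2=(-0.1450, -1.0140, 0.4195) x3=(-1.1920, -1.1779, -0.8985)
step 16: x0=(-1.0126, -0.3917, 1.8345) x1=(0.2784, -2.0579, 0.8108) x2=(-0.1254, -1.0407, 0.4225) x3=(-1.1588, -1.1780, -0.8595)
step 17: x0=(-0.9817, -0.4490, 1.8245) x1=(0.2931, -2.0830, 0.8439) x2=(-0.1061, -1.0671, 0.4255) x3=(-1.1243, -1.1781, -0.8171)
step 18: x0=(-0.9500, -0.5080, 1.8115) x1=(0.3063, -2.1069, 0.8767) x2=(-0.0871, -1.0932, 0.4286) x3=(-1.0887, -1.1781, -0.7715)
step 19: x0=(-0.9175, -0.5685, 1.7960) x1=(0.3180, -2.1297, 0.9091) x2=(-0.0684, -1.1191, 0.4316) x3=(-1.0520, -1.1783, -0.7228)
step 20: x0=(-0.8843, -0.6303, 1.7779) x1=(0.3282, -2.1514, 0.9413) x2=(-0.0498, -1.1447, 0.4347) x3=(-1.0144, -1.1785, -0.6712)
step 21: x0=(-0.8505, -0.6932, 1.7576) x1=(0.3372, -2.1721, 0.9730) x2=(-0.0314, -1.1700, 0.4379) x3=(-0.9758, -1.1790, -0.6170)
step 22: x0=(-0.8160, -0.7572, 1.7353) x1=(0.3448, -2.1919, 1.0044) x2=(-0.0131, -1.1951, 0.4410) x3=(-0.9365, -1.1797, -0.5604)
step 23: x0=(-0.7811, -0.8221, 1.7113) x1=(0.3513, -2.2108, 1.0354) x2=(0.0052, -1.2200, 0.4442) x3=(-0.8964, -1.1808, -0.5016)
step 24: x0=(-0.7458, -0.8877, 1.6856) x1=(0.3568, -2.2289, 1.0659) x2=(0.0234, -1.2447, 0.4474) x3=(-0.8558, -1.1822, -0.4408)
step 25: x0=(-0.7101, -0.9539, 1.6587) x1=(0.3612, -2.2463, 1.0961) x2=(0.0417, -1.2692, 0.4507) x3=(-0.8147, -1.1840, -0.3784)
step 26: x0=(-0.6742, -1.0206, 1.6307) x1=(0.3649, -2.2631, 1.1258) x2=(0.0601, -1.2936, 0.4540) x3=(-0.7733, -1.1863, -0.3146)
step 27: x0=(-0.6382, -1.0875, 1.6020) x1=(0.3677, -2.2794, 1.1551) x2=(0.0787, -1.3179, 0.4574) x3=(-0.7316, -1.1890, -0.2496)
step 28: x0=(-0.6021, -1.1547, 1.5727) x1=(0.3700, -2.2953, 1.1840) x2=(0.0975, -1.3420, 0.4607) x3=(-0.6898, -1.1921, -0.1837)
step 29: x0=(-0.5662, -1.2219, 1.5431) x1=(0.3717, -2.3108, 1.2125) x2=(0.1166, -1.3660, 0.4641) x3=(-0.6481, -1.1956, -0.1171)
step 30: x0=(-0.5303, -1.2890, 1.5134) x1=(0.3730, -2.3261, 1.2406) x2=(0.1361, -1.3900, 0.4675) x3=(-0.6066, -1.1994, -0.0501)
step 31: x0=(-0.4948, -1.3561, 1.4839) x1=(0.3741, -2.3413, 1.2684) x2=(0.1560, -1.4140, 0.4709) x3=(-0.5653, -1.2036, 0.0171)
step 32: x0=(-0.4596, -1.4230, 1.4548) x1=(0.3750, -2.3565, 1.2959) x2=(0.1764, -1.4379, 0.4742) x3=(-0.5245, -1.2080, 0.0843)
step 33: x0=(-0.4248, -1.4896, 1.4263) x1=(0.3758, -2.3719, 1.3231) x2=(0.1974, -1.4619, 0.4774) x3=(-0.4843, -1.2125, 0.1513)
step 34: x0=(-0.3907, -1.5560, 1.3985) x1=(0.3767, -2.3874, 1.3501) x2=(0.2189, -1.4859, 0.4805) x3=(-0.4447, -1.2170, 0.2180)
step 35: x0=(-0.3572, -1.6222, 1.3715) x1=(0.3778, -2.4032, 1.3769) x2=(0.2411, -1.5099, 0.4834) x3=(-0.4058, -1.2213, 0.2843)
step 36: x0=(-0.3244, -1.6881, 1.3455) x1=(0.3791, -2.4194, 1.4037) x2=(0.2641, -1.5341, 0.4861) x3=(-0.3679, -1.2254, 0.3501)
step 37: x0=(-0.2925, -1.7538, 1.3206) x1=(0.3808, -2.4360, 1.4304) x2=(0.2877, -1.5583, 0.4885) x3=(-0.3308, -1.2289, 0.4154)
step 38: x0=(-0.2615, -1.8195, 1.2966) x1=(0.3829, -2.4532, 1.4572) x2=(0.3121, -1.5827, 0.4906) x3=(-0.2947, -1.2319, 0.4802)
step 39: x0=(-0.2315, -1.8851, 1.2737) x1=(0.3856, -2.4709, 1.4842) x2=(0.3372, -1.6072, 0.4923) x3=(-0.2596, -1.2340, 0.5446)

yes, particle 1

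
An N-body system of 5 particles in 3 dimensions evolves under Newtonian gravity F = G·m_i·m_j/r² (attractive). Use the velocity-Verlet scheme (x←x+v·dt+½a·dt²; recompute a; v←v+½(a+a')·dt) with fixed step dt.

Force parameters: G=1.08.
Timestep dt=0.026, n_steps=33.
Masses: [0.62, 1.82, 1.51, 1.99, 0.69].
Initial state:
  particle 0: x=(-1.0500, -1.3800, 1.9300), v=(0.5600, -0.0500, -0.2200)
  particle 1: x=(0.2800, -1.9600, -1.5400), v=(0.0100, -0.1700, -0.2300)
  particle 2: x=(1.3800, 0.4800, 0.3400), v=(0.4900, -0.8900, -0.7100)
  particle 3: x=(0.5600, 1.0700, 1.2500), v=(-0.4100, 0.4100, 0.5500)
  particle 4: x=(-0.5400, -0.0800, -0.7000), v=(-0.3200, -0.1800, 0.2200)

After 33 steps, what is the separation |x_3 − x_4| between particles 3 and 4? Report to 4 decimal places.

step 0: x0=(-1.0500, -1.3800, 1.9300) x1=(0.2800, -1.9600, -1.5400) x2=(1.3800, 0.4800, 0.3400) x3=(0.5600, 1.0700, 1.2500) x4=(-0.5400, -0.0800, -0.7000)
step 1: x0=(-1.0353, -1.3812, 1.9242) x1=(0.2803, -1.9643, -1.5459) x2=(1.3924, 0.4570, 0.3218) x3=(0.5495, 1.0805, 1.2640) x4=(-0.5481, -0.0847, -0.6942)
step 2: x0=(-1.0205, -1.3822, 1.9181) x1=(0.2805, -1.9684, -1.5516) x2=(1.4043, 0.4341, 0.3039) x3=(0.5392, 1.0905, 1.2776) x4=(-0.5559, -0.0895, -0.6881)
step 3: x0=(-1.0054, -1.3830, 1.9119) x1=(0.2807, -1.9722, -1.5571) x2=(1.4155, 0.4114, 0.2864) x3=(0.5292, 1.1003, 1.2908) x4=(-0.5633, -0.0945, -0.6819)
step 4: x0=(-0.9902, -1.3837, 1.9054) x1=(0.2810, -1.9758, -1.5624) x2=(1.4263, 0.3889, 0.2692) x3=(0.5195, 1.1096, 1.3035) x4=(-0.5703, -0.0995, -0.6754)
step 5: x0=(-0.9748, -1.3841, 1.8987) x1=(0.2812, -1.9792, -1.5676) x2=(1.4365, 0.3665, 0.2524) x3=(0.5099, 1.1186, 1.3158) x4=(-0.5769, -0.1046, -0.6687)
step 6: x0=(-0.9592, -1.3843, 1.8918) x1=(0.2814, -1.9824, -1.5725) x2=(1.4462, 0.3443, 0.2358) x3=(0.5005, 1.1273, 1.3277) x4=(-0.5831, -0.1098, -0.6619)
step 7: x0=(-0.9434, -1.3843, 1.8846) x1=(0.2816, -1.9853, -1.5773) x2=(1.4555, 0.3221, 0.2195) x3=(0.4913, 1.1357, 1.3392) x4=(-0.5890, -0.1150, -0.6548)
step 8: x0=(-0.9274, -1.3841, 1.8773) x1=(0.2819, -1.9880, -1.5819) x2=(1.4643, 0.3001, 0.2034) x3=(0.4822, 1.1437, 1.3504) x4=(-0.5945, -0.1204, -0.6475)
step 9: x0=(-0.9112, -1.3838, 1.8697) x1=(0.2821, -1.9905, -1.5863) x2=(1.4726, 0.2782, 0.1875) x3=(0.4733, 1.1514, 1.3613) x4=(-0.5996, -0.1259, -0.6401)
step 10: x0=(-0.8948, -1.3832, 1.8619) x1=(0.2823, -1.9928, -1.5905) x2=(1.4806, 0.2563, 0.1719) x3=(0.4645, 1.1588, 1.3718) x4=(-0.6044, -0.1315, -0.6325)
step 11: x0=(-0.8783, -1.3824, 1.8538) x1=(0.2825, -1.9948, -1.5945) x2=(1.4881, 0.2346, 0.1565) x3=(0.4559, 1.1659, 1.3820) x4=(-0.6087, -0.1371, -0.6246)
step 12: x0=(-0.8615, -1.3814, 1.8456) x1=(0.2827, -1.9966, -1.5983) x2=(1.4952, 0.2129, 0.1412) x3=(0.4474, 1.1727, 1.3919) x4=(-0.6127, -0.1429, -0.6167)
step 13: x0=(-0.8446, -1.3801, 1.8371) x1=(0.2829, -1.9982, -1.6019) x2=(1.5019, 0.1913, 0.1261) x3=(0.4390, 1.1793, 1.4015) x4=(-0.6163, -0.1487, -0.6085)
step 14: x0=(-0.8275, -1.3787, 1.8284) x1=(0.2831, -1.9995, -1.6054) x2=(1.5082, 0.1698, 0.1112) x3=(0.4307, 1.1855, 1.4108) x4=(-0.6195, -0.1547, -0.6001)
step 15: x0=(-0.8102, -1.3771, 1.8194) x1=(0.2833, -2.0007, -1.6086) x2=(1.5141, 0.1483, 0.0965) x3=(0.4225, 1.1915, 1.4198) x4=(-0.6224, -0.1607, -0.5916)
step 16: x0=(-0.7927, -1.3752, 1.8102) x1=(0.2836, -2.0016, -1.6117) x2=(1.5196, 0.1268, 0.0819) x3=(0.4144, 1.1971, 1.4285) x4=(-0.6248, -0.1669, -0.5830)
step 17: x0=(-0.7751, -1.3731, 1.8008) x1=(0.2838, -2.0023, -1.6145) x2=(1.5248, 0.1054, 0.0674) x3=(0.4064, 1.2025, 1.4370) x4=(-0.6269, -0.1731, -0.5741)
step 18: x0=(-0.7572, -1.3708, 1.7911) x1=(0.2840, -2.0027, -1.6172) x2=(1.5296, 0.0841, 0.0531) x3=(0.3985, 1.2077, 1.4452) x4=(-0.6286, -0.1794, -0.5651)
step 19: x0=(-0.7392, -1.3682, 1.7812) x1=(0.2842, -2.0030, -1.6196) x2=(1.5340, 0.0628, 0.0389) x3=(0.3906, 1.2125, 1.4532) x4=(-0.6299, -0.1859, -0.5560)
step 20: x0=(-0.7210, -1.3655, 1.7711) x1=(0.2845, -2.0030, -1.6219) x2=(1.5381, 0.0415, 0.0248) x3=(0.3829, 1.2171, 1.4609) x4=(-0.6308, -0.1924, -0.5466)
step 21: x0=(-0.7026, -1.3625, 1.7607) x1=(0.2848, -2.0028, -1.6239) x2=(1.5418, 0.0202, 0.0108) x3=(0.3752, 1.2215, 1.4684) x4=(-0.6314, -0.1990, -0.5372)
step 22: x0=(-0.6840, -1.3592, 1.7501) x1=(0.2850, -2.0023, -1.6258) x2=(1.5452, -0.0011, -0.0031) x3=(0.3675, 1.2255, 1.4756) x4=(-0.6315, -0.2057, -0.5276)
step 23: x0=(-0.6653, -1.3558, 1.7392) x1=(0.2853, -2.0016, -1.6274) x2=(1.5482, -0.0223, -0.0169) x3=(0.3600, 1.2294, 1.4826) x4=(-0.6313, -0.2125, -0.5178)
step 24: x0=(-0.6464, -1.3521, 1.7281) x1=(0.2856, -2.0007, -1.6288) x2=(1.5509, -0.0436, -0.0306) x3=(0.3524, 1.2329, 1.4893) x4=(-0.6307, -0.2194, -0.5079)
step 25: x0=(-0.6273, -1.3481, 1.7167) x1=(0.2859, -1.9996, -1.6301) x2=(1.5532, -0.0648, -0.0442) x3=(0.3450, 1.2362, 1.4958) x4=(-0.6297, -0.2265, -0.4978)
step 26: x0=(-0.6080, -1.3439, 1.7051) x1=(0.2862, -1.9983, -1.6311) x2=(1.5552, -0.0860, -0.0577) x3=(0.3376, 1.2393, 1.5021) x4=(-0.6283, -0.2336, -0.4876)
step 27: x0=(-0.5886, -1.3395, 1.6932) x1=(0.2866, -1.9967, -1.6319) x2=(1.5568, -0.1072, -0.0711) x3=(0.3303, 1.2421, 1.5082) x4=(-0.6265, -0.2408, -0.4773)
step 28: x0=(-0.5690, -1.3348, 1.6810) x1=(0.2869, -1.9949, -1.6325) x2=(1.5581, -0.1285, -0.0845) x3=(0.3230, 1.2447, 1.5141) x4=(-0.6243, -0.2481, -0.4668)
step 29: x0=(-0.5492, -1.3299, 1.6686) x1=(0.2873, -1.9928, -1.6328) x2=(1.5591, -0.1497, -0.0978) x3=(0.3157, 1.2470, 1.5197) x4=(-0.6217, -0.2555, -0.4562)
step 30: x0=(-0.5292, -1.3247, 1.6559) x1=(0.2877, -1.9905, -1.6330) x2=(1.5597, -0.1710, -0.1110) x3=(0.3085, 1.2491, 1.5252) x4=(-0.6187, -0.2630, -0.4455)
step 31: x0=(-0.5091, -1.3193, 1.6430) x1=(0.2882, -1.9880, -1.6329) x2=(1.5599, -0.1922, -0.1242) x3=(0.3014, 1.2509, 1.5304) x4=(-0.6153, -0.2706, -0.4346)
step 32: x0=(-0.4887, -1.3136, 1.6297) x1=(0.2886, -1.9853, -1.6326) x2=(1.5599, -0.2135, -0.1373) x3=(0.2943, 1.2524, 1.5354) x4=(-0.6115, -0.2783, -0.4237)
step 33: x0=(-0.4683, -1.3076, 1.6162) x1=(0.2891, -1.9823, -1.6321) x2=(1.5595, -0.2348, -0.1503) x3=(0.2872, 1.2538, 1.5402) x4=(-0.6074, -0.2862, -0.4126)

2.6429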